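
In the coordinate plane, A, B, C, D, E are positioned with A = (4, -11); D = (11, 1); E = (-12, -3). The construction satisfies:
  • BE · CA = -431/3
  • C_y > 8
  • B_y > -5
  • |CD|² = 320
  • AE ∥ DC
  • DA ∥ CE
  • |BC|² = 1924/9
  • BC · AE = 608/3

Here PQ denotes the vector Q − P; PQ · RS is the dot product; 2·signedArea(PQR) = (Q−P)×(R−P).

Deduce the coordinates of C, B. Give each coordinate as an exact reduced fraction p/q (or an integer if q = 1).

B = (1, -13/3)
C = (-5, 9)

1. C_x = -5  [DA ∥ CE ∩ AE ∥ DC]
2. C_y = 9  [DA ∥ CE ∩ AE ∥ DC]
   → C = (-5, 9)
3. B_x = 1  [BC · AE = 608/3 ∩ BE · CA = -431/3]
4. B_y = -13/3  [BC · AE = 608/3 ∩ BE · CA = -431/3]
   → B = (1, -13/3)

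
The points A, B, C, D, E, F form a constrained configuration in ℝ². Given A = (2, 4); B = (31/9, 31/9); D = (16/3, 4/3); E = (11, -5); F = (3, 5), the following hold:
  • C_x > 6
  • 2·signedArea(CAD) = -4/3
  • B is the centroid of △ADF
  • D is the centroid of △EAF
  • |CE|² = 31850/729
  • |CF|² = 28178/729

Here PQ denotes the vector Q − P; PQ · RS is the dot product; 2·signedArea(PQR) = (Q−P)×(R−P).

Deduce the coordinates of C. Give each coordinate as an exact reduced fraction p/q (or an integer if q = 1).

1. C_x = 178/27  [line 8/3·x + 10/3·y + -52/3 = 0 ∩ |CF|² = 28178/729]
2. C_y = -2/27  [line 8/3·x + 10/3·y + -52/3 = 0 ∩ |CF|² = 28178/729]
   → C = (178/27, -2/27)

C = (178/27, -2/27)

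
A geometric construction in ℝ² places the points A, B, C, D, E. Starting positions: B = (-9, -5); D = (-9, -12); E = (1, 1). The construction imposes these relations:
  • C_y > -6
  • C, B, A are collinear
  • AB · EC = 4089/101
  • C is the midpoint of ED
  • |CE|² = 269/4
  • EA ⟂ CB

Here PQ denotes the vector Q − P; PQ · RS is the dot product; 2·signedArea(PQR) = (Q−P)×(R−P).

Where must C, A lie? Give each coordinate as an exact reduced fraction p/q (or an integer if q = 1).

A = (31/101, -599/101)
C = (-4, -11/2)

1. C_x = -4  [C is the midpoint of ED]
2. C_y = -11/2  [C is the midpoint of ED]
   → C = (-4, -11/2)
3. A_x = 31/101  [C, B, A are collinear ∩ EA ⟂ CB]
4. A_y = -599/101  [C, B, A are collinear ∩ EA ⟂ CB]
   → A = (31/101, -599/101)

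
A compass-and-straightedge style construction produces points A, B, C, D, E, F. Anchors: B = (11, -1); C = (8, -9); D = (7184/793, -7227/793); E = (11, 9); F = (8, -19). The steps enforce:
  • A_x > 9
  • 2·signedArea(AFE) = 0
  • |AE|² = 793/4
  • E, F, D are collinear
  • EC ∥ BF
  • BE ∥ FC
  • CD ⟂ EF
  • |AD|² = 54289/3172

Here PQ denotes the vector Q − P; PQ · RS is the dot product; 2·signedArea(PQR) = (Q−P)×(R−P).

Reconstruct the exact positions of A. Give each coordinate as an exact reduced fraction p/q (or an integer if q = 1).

1. A_x = 19/2  [line -28·x + 3·y + 281 = 0 ∩ |AD|² = 54289/3172]
2. A_y = -5  [line -28·x + 3·y + 281 = 0 ∩ |AD|² = 54289/3172]
   → A = (19/2, -5)

A = (19/2, -5)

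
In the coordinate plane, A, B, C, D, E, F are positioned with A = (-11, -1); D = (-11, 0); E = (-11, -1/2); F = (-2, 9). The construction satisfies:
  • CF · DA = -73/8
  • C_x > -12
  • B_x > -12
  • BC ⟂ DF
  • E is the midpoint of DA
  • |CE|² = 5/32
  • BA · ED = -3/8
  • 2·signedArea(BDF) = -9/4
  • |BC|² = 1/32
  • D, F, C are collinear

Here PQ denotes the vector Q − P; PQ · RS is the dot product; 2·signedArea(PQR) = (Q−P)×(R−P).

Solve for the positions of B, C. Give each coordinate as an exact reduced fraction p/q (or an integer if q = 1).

B = (-11, -1/4)
C = (-89/8, -1/8)

1. B_x = -11  [BA · ED = -3/8 ∩ 2·signedArea(BDF) = -9/4]
2. B_y = -1/4  [BA · ED = -3/8 ∩ 2·signedArea(BDF) = -9/4]
   → B = (-11, -1/4)
3. C_x = -89/8  [D, F, C are collinear ∩ BC ⟂ DF]
4. C_y = -1/8  [D, F, C are collinear ∩ BC ⟂ DF]
   → C = (-89/8, -1/8)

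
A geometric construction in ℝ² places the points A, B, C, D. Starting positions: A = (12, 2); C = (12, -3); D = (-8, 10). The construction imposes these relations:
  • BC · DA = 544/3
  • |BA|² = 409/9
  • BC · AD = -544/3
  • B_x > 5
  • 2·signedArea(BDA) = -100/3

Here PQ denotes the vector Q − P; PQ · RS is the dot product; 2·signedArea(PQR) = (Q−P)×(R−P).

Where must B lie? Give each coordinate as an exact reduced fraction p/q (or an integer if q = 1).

1. B_x = 16/3  [2·signedArea(BDA) = -100/3 ∩ BC · AD = -544/3]
2. B_y = 3  [2·signedArea(BDA) = -100/3 ∩ BC · AD = -544/3]
   → B = (16/3, 3)

B = (16/3, 3)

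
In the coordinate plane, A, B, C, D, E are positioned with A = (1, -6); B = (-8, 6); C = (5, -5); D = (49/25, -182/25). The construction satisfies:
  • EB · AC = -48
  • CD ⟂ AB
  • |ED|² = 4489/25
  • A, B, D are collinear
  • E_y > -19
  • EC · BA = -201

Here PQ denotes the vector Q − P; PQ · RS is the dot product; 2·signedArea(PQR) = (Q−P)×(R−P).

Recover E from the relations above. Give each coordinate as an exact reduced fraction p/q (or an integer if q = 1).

1. E_x = 10  [EC · BA = -201 ∩ EB · AC = -48]
2. E_y = -18  [EC · BA = -201 ∩ EB · AC = -48]
   → E = (10, -18)

E = (10, -18)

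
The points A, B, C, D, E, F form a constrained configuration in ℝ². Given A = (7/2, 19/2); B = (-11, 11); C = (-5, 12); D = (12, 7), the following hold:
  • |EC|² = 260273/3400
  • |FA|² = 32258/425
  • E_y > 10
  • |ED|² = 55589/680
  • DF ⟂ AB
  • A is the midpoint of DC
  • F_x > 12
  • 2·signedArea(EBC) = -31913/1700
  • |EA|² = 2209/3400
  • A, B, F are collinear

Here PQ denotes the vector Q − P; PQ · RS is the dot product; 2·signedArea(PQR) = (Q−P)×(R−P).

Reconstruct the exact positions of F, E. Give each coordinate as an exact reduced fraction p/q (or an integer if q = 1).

E = (6091/1700, 17513/1700)
F = (10341/850, 7313/850)

1. F_x = 10341/850  [A, B, F are collinear ∩ DF ⟂ AB]
2. F_y = 7313/850  [A, B, F are collinear ∩ DF ⟂ AB]
   → F = (10341/850, 7313/850)
3. E_x = 6091/1700  [line -1·x + 6·y + -98987/1700 = 0 ∩ |EC|² = 260273/3400]
4. E_y = 17513/1700  [line -1·x + 6·y + -98987/1700 = 0 ∩ |EC|² = 260273/3400]
   → E = (6091/1700, 17513/1700)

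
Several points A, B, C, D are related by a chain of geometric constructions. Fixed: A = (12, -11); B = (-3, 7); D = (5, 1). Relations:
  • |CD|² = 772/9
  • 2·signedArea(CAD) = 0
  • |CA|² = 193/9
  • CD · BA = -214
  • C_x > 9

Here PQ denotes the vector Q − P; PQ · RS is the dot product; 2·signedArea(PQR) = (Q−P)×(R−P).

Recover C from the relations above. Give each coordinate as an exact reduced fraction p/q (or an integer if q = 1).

C = (29/3, -7)

1. C_x = 29/3  [2·signedArea(CAD) = 0 ∩ CD · BA = -214]
2. C_y = -7  [2·signedArea(CAD) = 0 ∩ CD · BA = -214]
   → C = (29/3, -7)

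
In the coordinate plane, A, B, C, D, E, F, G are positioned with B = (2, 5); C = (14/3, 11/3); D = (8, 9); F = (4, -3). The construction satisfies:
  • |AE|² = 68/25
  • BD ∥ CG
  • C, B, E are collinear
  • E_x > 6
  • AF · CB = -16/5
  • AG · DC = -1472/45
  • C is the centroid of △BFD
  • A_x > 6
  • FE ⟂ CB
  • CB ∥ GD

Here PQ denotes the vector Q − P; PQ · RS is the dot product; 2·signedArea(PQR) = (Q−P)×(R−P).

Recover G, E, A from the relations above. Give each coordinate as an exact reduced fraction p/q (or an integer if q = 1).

A = (32/5, 21/5)
E = (34/5, 13/5)
G = (32/3, 23/3)

1. G_x = 32/3  [CB ∥ GD ∩ BD ∥ CG]
2. G_y = 23/3  [CB ∥ GD ∩ BD ∥ CG]
   → G = (32/3, 23/3)
3. E_x = 34/5  [C, B, E are collinear ∩ FE ⟂ CB]
4. E_y = 13/5  [C, B, E are collinear ∩ FE ⟂ CB]
   → E = (34/5, 13/5)
5. A_x = 32/5  [AG · DC = -1472/45 ∩ AF · CB = -16/5]
6. A_y = 21/5  [AG · DC = -1472/45 ∩ AF · CB = -16/5]
   → A = (32/5, 21/5)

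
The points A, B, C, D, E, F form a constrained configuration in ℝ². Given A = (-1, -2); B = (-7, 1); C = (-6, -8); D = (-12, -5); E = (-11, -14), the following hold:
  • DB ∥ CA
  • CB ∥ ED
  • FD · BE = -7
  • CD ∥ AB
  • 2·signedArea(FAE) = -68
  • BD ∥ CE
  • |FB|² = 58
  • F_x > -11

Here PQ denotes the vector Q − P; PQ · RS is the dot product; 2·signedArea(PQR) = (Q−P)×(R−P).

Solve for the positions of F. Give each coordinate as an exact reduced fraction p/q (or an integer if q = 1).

1. F_x = -10  [2·signedArea(FAE) = -68 ∩ FD · BE = -7]
2. F_y = -6  [2·signedArea(FAE) = -68 ∩ FD · BE = -7]
   → F = (-10, -6)

F = (-10, -6)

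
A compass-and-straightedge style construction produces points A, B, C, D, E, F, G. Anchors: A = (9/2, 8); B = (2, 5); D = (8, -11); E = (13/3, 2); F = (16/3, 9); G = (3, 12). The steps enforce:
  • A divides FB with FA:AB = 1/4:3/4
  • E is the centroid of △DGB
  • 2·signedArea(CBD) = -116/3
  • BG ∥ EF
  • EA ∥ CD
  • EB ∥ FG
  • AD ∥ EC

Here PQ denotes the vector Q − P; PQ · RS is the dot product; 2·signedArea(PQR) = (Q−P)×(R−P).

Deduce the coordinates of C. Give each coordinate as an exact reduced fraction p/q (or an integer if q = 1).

C = (47/6, -17)

1. C_x = 47/6  [EA ∥ CD ∩ AD ∥ EC]
2. C_y = -17  [EA ∥ CD ∩ AD ∥ EC]
   → C = (47/6, -17)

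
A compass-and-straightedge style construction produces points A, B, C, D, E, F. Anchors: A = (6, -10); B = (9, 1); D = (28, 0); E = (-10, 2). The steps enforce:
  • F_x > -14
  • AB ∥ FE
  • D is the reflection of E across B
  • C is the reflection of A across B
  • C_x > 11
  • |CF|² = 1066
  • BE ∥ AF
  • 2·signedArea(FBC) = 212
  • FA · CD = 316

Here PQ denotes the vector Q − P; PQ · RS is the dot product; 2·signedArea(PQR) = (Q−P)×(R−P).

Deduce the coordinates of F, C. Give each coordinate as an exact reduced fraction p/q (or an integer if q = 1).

C = (12, 12)
F = (-13, -9)

1. F_x = -13  [AB ∥ FE ∩ BE ∥ AF]
2. F_y = -9  [AB ∥ FE ∩ BE ∥ AF]
   → F = (-13, -9)
3. C_x = 12  [C is the reflection of A across B]
4. C_y = 12  [C is the reflection of A across B]
   → C = (12, 12)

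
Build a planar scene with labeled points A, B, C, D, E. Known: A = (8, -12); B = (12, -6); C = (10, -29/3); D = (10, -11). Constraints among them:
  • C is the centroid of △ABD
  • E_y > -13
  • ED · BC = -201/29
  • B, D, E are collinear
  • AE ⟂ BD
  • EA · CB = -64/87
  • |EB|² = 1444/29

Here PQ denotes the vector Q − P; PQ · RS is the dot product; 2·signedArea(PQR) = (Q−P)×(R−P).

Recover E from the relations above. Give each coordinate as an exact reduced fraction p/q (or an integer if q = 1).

E = (272/29, -364/29)

1. E_x = 272/29  [B, D, E are collinear ∩ AE ⟂ BD]
2. E_y = -364/29  [B, D, E are collinear ∩ AE ⟂ BD]
   → E = (272/29, -364/29)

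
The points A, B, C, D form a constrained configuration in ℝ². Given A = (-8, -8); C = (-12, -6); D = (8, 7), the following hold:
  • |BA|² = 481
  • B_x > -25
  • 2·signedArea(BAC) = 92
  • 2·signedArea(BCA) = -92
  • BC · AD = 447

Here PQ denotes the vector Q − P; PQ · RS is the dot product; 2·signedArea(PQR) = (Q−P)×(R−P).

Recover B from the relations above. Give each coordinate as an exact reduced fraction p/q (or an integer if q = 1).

1. B_x = -24  [2·signedArea(BAC) = 92 ∩ BC · AD = 447]
2. B_y = -23  [2·signedArea(BAC) = 92 ∩ BC · AD = 447]
   → B = (-24, -23)

B = (-24, -23)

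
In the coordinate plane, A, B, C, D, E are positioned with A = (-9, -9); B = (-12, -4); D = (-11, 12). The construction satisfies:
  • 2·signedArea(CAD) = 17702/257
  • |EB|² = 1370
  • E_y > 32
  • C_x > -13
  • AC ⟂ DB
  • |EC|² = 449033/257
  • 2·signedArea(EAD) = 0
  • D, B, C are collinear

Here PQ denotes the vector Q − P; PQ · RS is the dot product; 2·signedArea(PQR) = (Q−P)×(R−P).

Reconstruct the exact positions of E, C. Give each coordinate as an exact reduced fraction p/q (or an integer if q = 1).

1. E_x = -13  [line -21·x + -2·y + -207 = 0 ∩ |EB|² = 1370]
2. E_y = 33  [line -21·x + -2·y + -207 = 0 ∩ |EB|² = 1370]
   → E = (-13, 33)
3. C_x = -3161/257  [D, B, C are collinear ∩ AC ⟂ DB]
4. C_y = -2260/257  [D, B, C are collinear ∩ AC ⟂ DB]
   → C = (-3161/257, -2260/257)

C = (-3161/257, -2260/257)
E = (-13, 33)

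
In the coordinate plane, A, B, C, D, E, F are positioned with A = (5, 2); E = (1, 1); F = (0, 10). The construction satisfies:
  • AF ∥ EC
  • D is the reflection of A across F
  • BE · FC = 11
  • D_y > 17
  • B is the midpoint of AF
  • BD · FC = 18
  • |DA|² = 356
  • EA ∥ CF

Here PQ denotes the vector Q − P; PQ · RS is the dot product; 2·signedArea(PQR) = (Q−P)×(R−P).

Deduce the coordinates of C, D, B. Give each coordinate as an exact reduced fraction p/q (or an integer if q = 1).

B = (5/2, 6)
C = (-4, 9)
D = (-5, 18)

1. C_x = -4  [EA ∥ CF ∩ AF ∥ EC]
2. C_y = 9  [EA ∥ CF ∩ AF ∥ EC]
   → C = (-4, 9)
3. D_x = -5  [D is the reflection of A across F]
4. D_y = 18  [D is the reflection of A across F]
   → D = (-5, 18)
5. B_x = 5/2  [B is the midpoint of AF]
6. B_y = 6  [B is the midpoint of AF]
   → B = (5/2, 6)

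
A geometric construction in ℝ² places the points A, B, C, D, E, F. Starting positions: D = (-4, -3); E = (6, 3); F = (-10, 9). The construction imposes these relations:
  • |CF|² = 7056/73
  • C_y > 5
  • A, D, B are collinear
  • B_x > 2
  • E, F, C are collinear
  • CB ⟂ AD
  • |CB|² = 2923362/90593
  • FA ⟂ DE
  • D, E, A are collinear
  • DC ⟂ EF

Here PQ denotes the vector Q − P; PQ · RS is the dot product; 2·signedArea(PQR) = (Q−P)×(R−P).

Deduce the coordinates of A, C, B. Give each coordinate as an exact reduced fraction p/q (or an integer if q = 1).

1. A_x = -53/17  [D, E, A are collinear ∩ FA ⟂ DE]
2. A_y = -42/17  [D, E, A are collinear ∩ FA ⟂ DE]
   → A = (-53/17, -42/17)
3. C_x = -58/73  [E, F, C are collinear ∩ DC ⟂ EF]
4. C_y = 405/73  [E, F, C are collinear ∩ DC ⟂ EF]
   → C = (-58/73, 405/73)
5. B_x = 2641/1241  [A, D, B are collinear ∩ CB ⟂ AD]
6. B_y = 840/1241  [A, D, B are collinear ∩ CB ⟂ AD]
   → B = (2641/1241, 840/1241)

A = (-53/17, -42/17)
B = (2641/1241, 840/1241)
C = (-58/73, 405/73)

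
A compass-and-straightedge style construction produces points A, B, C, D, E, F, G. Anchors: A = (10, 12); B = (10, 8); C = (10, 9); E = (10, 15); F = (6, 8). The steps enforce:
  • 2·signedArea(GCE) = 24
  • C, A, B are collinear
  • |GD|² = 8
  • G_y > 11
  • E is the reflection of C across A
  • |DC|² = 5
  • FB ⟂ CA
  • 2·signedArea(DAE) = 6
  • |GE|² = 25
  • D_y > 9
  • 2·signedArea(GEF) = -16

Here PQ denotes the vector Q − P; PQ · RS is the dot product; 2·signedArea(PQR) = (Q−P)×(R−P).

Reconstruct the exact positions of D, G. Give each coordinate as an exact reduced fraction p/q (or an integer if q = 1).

1. D_x = 8  [2·signedArea(DAE) = 6]
2. D_y = 10  [|DC|² = 5]
   → D = (8, 10)
3. G_x = 6  [2·signedArea(GCE) = 24 ∩ 2·signedArea(GEF) = -16]
4. G_y = 12  [2·signedArea(GCE) = 24 ∩ 2·signedArea(GEF) = -16]
   → G = (6, 12)

D = (8, 10)
G = (6, 12)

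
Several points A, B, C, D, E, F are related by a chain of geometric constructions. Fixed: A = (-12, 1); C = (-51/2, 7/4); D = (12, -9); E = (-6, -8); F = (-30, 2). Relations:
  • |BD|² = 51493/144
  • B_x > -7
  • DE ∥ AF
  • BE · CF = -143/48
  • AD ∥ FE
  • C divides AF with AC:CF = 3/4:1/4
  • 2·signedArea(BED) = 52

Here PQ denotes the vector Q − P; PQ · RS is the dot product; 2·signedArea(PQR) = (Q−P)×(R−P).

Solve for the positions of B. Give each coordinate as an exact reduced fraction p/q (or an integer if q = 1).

1. B_x = -13/2  [BE · CF = -143/48 ∩ 2·signedArea(BED) = 52]
2. B_y = -61/12  [BE · CF = -143/48 ∩ 2·signedArea(BED) = 52]
   → B = (-13/2, -61/12)

B = (-13/2, -61/12)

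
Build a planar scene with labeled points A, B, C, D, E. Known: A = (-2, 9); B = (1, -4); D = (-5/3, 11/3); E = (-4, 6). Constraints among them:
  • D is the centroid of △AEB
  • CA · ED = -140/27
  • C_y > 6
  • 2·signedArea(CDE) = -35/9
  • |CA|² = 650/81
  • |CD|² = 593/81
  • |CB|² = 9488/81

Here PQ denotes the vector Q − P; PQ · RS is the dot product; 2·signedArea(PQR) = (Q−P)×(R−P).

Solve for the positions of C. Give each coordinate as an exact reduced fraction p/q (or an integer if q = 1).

1. C_x = -23/9  [2·signedArea(CDE) = -35/9 ∩ CA · ED = -140/27]
2. C_y = 56/9  [2·signedArea(CDE) = -35/9 ∩ CA · ED = -140/27]
   → C = (-23/9, 56/9)

C = (-23/9, 56/9)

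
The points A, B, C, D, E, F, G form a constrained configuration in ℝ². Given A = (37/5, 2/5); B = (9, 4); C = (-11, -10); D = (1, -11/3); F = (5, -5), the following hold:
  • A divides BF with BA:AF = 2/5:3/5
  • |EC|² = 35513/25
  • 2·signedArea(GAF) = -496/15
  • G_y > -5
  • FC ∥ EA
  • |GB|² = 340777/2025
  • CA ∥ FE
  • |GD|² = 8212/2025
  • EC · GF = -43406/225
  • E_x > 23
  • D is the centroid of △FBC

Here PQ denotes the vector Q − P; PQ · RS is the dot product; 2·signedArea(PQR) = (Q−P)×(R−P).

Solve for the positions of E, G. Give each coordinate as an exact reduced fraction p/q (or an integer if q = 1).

E = (117/5, 27/5)
G = (-13/15, -199/45)

1. E_x = 117/5  [FC ∥ EA ∩ CA ∥ FE]
2. E_y = 27/5  [FC ∥ EA ∩ CA ∥ FE]
   → E = (117/5, 27/5)
3. G_x = -13/15  [2·signedArea(GAF) = -496/15 ∩ EC · GF = -43406/225]
4. G_y = -199/45  [2·signedArea(GAF) = -496/15 ∩ EC · GF = -43406/225]
   → G = (-13/15, -199/45)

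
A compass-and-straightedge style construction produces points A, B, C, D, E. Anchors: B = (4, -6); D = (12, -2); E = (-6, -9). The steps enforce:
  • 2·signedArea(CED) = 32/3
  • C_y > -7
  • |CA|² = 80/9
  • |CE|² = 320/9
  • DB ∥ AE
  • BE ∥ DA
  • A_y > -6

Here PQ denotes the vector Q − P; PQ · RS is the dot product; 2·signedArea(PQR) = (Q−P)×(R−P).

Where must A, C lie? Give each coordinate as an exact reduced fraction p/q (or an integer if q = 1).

1. A_x = 2  [DB ∥ AE ∩ BE ∥ DA]
2. A_y = -5  [DB ∥ AE ∩ BE ∥ DA]
   → A = (2, -5)
3. C_x = -2/3  [line -7·x + 18·y + 328/3 = 0 ∩ |CE|² = 320/9]
4. C_y = -19/3  [line -7·x + 18·y + 328/3 = 0 ∩ |CE|² = 320/9]
   → C = (-2/3, -19/3)

A = (2, -5)
C = (-2/3, -19/3)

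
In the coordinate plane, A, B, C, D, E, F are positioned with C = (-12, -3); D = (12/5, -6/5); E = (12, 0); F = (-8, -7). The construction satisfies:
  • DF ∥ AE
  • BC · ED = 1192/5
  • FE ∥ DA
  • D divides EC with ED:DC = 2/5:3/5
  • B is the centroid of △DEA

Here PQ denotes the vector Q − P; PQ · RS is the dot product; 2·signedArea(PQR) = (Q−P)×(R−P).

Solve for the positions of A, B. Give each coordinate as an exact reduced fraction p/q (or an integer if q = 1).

1. A_x = 112/5  [DF ∥ AE ∩ FE ∥ DA]
2. A_y = 29/5  [DF ∥ AE ∩ FE ∥ DA]
   → A = (112/5, 29/5)
3. B_x = 184/15  [B is the centroid of △DEA]
4. B_y = 23/15  [B is the centroid of △DEA]
   → B = (184/15, 23/15)

A = (112/5, 29/5)
B = (184/15, 23/15)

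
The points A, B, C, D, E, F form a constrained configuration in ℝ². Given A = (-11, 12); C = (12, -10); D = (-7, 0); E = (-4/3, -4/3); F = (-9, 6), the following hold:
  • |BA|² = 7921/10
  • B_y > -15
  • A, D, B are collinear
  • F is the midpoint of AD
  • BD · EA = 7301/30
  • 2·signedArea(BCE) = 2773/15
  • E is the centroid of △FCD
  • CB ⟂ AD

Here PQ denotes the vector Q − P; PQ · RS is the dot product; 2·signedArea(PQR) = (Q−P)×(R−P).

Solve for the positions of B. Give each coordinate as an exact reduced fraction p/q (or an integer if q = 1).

1. B_x = -21/10  [A, D, B are collinear ∩ CB ⟂ AD]
2. B_y = -147/10  [A, D, B are collinear ∩ CB ⟂ AD]
   → B = (-21/10, -147/10)

B = (-21/10, -147/10)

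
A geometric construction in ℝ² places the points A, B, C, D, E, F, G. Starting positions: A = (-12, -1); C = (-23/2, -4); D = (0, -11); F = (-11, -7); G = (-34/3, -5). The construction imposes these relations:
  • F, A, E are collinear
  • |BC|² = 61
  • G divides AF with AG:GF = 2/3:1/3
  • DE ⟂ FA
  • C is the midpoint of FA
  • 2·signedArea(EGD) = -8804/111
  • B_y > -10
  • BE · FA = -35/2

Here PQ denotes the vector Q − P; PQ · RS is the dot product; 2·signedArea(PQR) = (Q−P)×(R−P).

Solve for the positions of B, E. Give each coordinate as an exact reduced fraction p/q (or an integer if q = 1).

1. E_x = -372/37  [F, A, E are collinear ∩ DE ⟂ FA]
2. E_y = -469/37  [F, A, E are collinear ∩ DE ⟂ FA]
   → E = (-372/37, -469/37)
3. B_x = -11/2  [line 1·x + -6·y + -97/2 = 0 ∩ |BC|² = 61]
4. B_y = -9  [line 1·x + -6·y + -97/2 = 0 ∩ |BC|² = 61]
   → B = (-11/2, -9)

B = (-11/2, -9)
E = (-372/37, -469/37)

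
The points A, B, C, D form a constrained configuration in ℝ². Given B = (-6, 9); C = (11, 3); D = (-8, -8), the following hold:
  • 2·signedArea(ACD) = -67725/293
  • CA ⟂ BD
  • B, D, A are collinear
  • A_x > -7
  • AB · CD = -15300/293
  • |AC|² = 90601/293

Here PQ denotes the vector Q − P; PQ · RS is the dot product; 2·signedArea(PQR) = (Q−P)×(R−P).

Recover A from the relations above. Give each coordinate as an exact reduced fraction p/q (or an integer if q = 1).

1. A_x = -1894/293  [B, D, A are collinear ∩ CA ⟂ BD]
2. A_y = 1481/293  [B, D, A are collinear ∩ CA ⟂ BD]
   → A = (-1894/293, 1481/293)

A = (-1894/293, 1481/293)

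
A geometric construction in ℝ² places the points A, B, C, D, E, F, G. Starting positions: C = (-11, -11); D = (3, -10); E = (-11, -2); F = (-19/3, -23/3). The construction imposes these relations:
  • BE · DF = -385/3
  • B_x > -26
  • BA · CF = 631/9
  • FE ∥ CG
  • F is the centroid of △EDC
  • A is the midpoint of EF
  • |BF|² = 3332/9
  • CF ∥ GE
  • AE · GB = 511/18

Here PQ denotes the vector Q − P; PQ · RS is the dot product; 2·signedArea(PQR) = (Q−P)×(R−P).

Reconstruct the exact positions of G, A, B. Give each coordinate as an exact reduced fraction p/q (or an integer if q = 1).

1. G_x = -47/3  [CF ∥ GE ∩ FE ∥ CG]
2. G_y = -16/3  [CF ∥ GE ∩ FE ∥ CG]
   → G = (-47/3, -16/3)
3. A_x = -26/3  [A is the midpoint of EF]
4. A_y = -29/6  [A is the midpoint of EF]
   → A = (-26/3, -29/6)
5. B_x = -25  [BA · CF = 631/9 ∩ AE · GB = 511/18]
6. B_y = -3  [BA · CF = 631/9 ∩ AE · GB = 511/18]
   → B = (-25, -3)

A = (-26/3, -29/6)
B = (-25, -3)
G = (-47/3, -16/3)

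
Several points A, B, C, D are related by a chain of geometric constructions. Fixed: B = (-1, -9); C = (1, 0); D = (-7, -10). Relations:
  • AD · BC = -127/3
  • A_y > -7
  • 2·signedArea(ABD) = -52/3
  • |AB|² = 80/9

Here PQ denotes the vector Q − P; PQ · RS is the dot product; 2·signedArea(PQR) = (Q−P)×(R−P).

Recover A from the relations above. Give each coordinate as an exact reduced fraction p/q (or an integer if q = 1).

1. A_x = -7/3  [AD · BC = -127/3 ∩ 2·signedArea(ABD) = -52/3]
2. A_y = -19/3  [AD · BC = -127/3 ∩ 2·signedArea(ABD) = -52/3]
   → A = (-7/3, -19/3)

A = (-7/3, -19/3)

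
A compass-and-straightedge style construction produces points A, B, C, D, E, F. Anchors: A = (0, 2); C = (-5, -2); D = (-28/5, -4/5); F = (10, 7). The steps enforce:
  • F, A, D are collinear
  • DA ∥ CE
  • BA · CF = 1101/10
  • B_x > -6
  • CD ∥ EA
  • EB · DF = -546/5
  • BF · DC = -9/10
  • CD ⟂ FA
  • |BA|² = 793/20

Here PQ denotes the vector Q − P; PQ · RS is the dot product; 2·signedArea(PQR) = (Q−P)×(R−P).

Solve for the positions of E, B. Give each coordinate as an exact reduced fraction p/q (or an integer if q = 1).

1. E_x = 3/5  [CD ∥ EA ∩ DA ∥ CE]
2. E_y = 4/5  [CD ∥ EA ∩ DA ∥ CE]
   → E = (3/5, 4/5)
3. B_x = -53/10  [BF · DC = -9/10 ∩ EB · DF = -546/5]
4. B_y = -7/5  [BF · DC = -9/10 ∩ EB · DF = -546/5]
   → B = (-53/10, -7/5)

B = (-53/10, -7/5)
E = (3/5, 4/5)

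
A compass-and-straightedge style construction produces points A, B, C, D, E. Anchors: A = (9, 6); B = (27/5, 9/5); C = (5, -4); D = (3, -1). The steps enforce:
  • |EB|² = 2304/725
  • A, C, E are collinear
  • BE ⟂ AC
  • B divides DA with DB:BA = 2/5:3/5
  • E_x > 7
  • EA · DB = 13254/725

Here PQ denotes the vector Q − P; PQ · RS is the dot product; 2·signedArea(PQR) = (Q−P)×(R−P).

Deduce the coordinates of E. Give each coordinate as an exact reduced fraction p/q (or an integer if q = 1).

1. E_x = 1023/145  [A, C, E are collinear ∩ BE ⟂ AC]
2. E_y = 33/29  [A, C, E are collinear ∩ BE ⟂ AC]
   → E = (1023/145, 33/29)

E = (1023/145, 33/29)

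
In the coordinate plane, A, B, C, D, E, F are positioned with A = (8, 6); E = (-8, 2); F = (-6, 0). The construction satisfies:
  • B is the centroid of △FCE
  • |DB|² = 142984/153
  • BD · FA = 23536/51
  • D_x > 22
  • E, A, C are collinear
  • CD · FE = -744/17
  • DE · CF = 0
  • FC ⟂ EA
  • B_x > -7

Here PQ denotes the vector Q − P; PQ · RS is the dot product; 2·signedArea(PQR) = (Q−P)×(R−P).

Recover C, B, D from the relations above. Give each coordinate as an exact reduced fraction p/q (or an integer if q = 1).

1. C_x = -112/17  [E, A, C are collinear ∩ FC ⟂ EA]
2. C_y = 40/17  [E, A, C are collinear ∩ FC ⟂ EA]
   → C = (-112/17, 40/17)
3. B_x = -350/51  [B is the centroid of △FCE]
4. B_y = 74/51  [B is the centroid of △FCE]
   → B = (-350/51, 74/51)
5. D_x = 384/17  [DE · CF = 0 ∩ CD · FE = -744/17]
6. D_y = 164/17  [DE · CF = 0 ∩ CD · FE = -744/17]
   → D = (384/17, 164/17)

B = (-350/51, 74/51)
C = (-112/17, 40/17)
D = (384/17, 164/17)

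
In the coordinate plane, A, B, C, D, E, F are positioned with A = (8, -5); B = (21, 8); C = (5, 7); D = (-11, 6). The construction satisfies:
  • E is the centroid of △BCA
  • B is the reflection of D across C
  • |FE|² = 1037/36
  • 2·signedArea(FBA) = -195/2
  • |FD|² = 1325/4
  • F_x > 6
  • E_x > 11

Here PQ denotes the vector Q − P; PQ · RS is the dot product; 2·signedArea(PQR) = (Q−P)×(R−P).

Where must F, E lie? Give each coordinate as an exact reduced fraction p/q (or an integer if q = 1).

E = (34/3, 10/3)
F = (13/2, 1)

1. F_x = 13/2  [line 13·x + -13·y + -143/2 = 0 ∩ |FD|² = 1325/4]
2. F_y = 1  [line 13·x + -13·y + -143/2 = 0 ∩ |FD|² = 1325/4]
   → F = (13/2, 1)
3. E_x = 34/3  [E is the centroid of △BCA]
4. E_y = 10/3  [E is the centroid of △BCA]
   → E = (34/3, 10/3)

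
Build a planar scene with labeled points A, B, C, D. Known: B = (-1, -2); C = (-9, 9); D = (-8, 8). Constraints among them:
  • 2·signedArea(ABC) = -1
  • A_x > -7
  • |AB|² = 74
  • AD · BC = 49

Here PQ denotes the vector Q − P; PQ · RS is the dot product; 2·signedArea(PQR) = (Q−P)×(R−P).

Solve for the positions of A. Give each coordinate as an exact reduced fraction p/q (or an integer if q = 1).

A = (-6, 5)

1. A_x = -6  [AD · BC = 49 ∩ 2·signedArea(ABC) = -1]
2. A_y = 5  [AD · BC = 49 ∩ 2·signedArea(ABC) = -1]
   → A = (-6, 5)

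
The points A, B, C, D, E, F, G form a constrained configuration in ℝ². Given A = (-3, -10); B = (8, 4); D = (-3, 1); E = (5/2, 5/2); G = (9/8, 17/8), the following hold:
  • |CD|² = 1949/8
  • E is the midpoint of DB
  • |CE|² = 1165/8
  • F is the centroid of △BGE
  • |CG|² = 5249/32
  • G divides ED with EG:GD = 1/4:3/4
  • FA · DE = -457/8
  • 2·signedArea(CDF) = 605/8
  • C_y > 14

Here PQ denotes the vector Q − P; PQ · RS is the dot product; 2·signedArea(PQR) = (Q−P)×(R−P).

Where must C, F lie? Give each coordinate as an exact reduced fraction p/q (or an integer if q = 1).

1. F_x = 31/8  [F is the centroid of △BGE]
2. F_y = 23/8  [F is the centroid of △BGE]
   → F = (31/8, 23/8)
3. C_x = 21/4  [line -15/8·x + 55/8·y + -705/8 = 0 ∩ |CE|² = 1165/8]
4. C_y = 57/4  [line -15/8·x + 55/8·y + -705/8 = 0 ∩ |CE|² = 1165/8]
   → C = (21/4, 57/4)

C = (21/4, 57/4)
F = (31/8, 23/8)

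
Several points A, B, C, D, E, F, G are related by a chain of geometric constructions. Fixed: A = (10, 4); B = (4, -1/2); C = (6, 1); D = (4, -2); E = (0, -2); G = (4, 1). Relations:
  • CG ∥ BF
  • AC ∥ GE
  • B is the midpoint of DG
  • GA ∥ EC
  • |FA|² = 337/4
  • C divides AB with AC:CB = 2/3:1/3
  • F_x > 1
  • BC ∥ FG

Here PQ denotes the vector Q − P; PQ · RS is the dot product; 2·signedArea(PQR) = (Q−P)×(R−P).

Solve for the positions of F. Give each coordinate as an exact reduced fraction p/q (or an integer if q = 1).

F = (2, -1/2)

1. F_x = 2  [BC ∥ FG ∩ CG ∥ BF]
2. F_y = -1/2  [BC ∥ FG ∩ CG ∥ BF]
   → F = (2, -1/2)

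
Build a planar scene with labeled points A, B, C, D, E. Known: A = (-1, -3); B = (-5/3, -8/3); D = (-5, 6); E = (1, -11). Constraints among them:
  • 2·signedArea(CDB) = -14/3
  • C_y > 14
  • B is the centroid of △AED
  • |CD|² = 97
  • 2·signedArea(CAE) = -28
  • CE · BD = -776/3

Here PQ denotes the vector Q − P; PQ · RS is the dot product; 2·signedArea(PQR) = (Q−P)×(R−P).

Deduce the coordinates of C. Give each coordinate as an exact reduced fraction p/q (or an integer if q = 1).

1. C_x = -9  [CE · BD = -776/3 ∩ 2·signedArea(CDB) = -14/3]
2. C_y = 15  [CE · BD = -776/3 ∩ 2·signedArea(CDB) = -14/3]
   → C = (-9, 15)

C = (-9, 15)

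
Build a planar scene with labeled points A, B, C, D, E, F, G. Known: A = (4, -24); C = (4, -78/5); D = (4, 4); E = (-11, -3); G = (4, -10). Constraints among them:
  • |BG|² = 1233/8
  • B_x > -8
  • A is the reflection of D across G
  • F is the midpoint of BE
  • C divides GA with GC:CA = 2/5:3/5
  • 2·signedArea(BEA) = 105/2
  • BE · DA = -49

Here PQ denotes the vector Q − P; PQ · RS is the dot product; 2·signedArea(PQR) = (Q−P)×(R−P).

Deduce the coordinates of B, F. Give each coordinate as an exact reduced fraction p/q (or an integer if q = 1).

B = (-29/4, -19/4)
F = (-73/8, -31/8)

1. B_x = -29/4  [2·signedArea(BEA) = 105/2 ∩ BE · DA = -49]
2. B_y = -19/4  [2·signedArea(BEA) = 105/2 ∩ BE · DA = -49]
   → B = (-29/4, -19/4)
3. F_x = -73/8  [F is the midpoint of BE]
4. F_y = -31/8  [F is the midpoint of BE]
   → F = (-73/8, -31/8)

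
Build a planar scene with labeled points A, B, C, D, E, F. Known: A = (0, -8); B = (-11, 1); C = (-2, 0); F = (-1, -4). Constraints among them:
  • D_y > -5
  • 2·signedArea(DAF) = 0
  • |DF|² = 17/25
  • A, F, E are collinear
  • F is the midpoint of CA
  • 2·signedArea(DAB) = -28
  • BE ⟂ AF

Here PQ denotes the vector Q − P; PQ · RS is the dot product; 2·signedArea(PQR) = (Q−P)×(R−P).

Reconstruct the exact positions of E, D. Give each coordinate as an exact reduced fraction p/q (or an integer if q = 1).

1. E_x = -47/17  [A, F, E are collinear ∩ BE ⟂ AF]
2. E_y = 52/17  [A, F, E are collinear ∩ BE ⟂ AF]
   → E = (-47/17, 52/17)
3. D_x = -4/5  [2·signedArea(DAF) = 0 ∩ 2·signedArea(DAB) = -28]
4. D_y = -24/5  [2·signedArea(DAF) = 0 ∩ 2·signedArea(DAB) = -28]
   → D = (-4/5, -24/5)

D = (-4/5, -24/5)
E = (-47/17, 52/17)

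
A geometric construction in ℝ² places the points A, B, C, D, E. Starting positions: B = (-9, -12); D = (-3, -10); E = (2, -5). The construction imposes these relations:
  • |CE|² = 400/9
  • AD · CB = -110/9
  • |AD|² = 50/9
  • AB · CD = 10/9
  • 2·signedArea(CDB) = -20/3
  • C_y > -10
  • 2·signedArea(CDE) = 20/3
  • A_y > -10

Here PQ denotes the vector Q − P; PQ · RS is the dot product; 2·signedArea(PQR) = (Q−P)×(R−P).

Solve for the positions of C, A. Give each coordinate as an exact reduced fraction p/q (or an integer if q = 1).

1. C_x = -10/3  [2·signedArea(CDB) = -20/3 ∩ 2·signedArea(CDE) = 20/3]
2. C_y = -9  [2·signedArea(CDB) = -20/3 ∩ 2·signedArea(CDE) = 20/3]
   → C = (-10/3, -9)
3. A_x = -16/3  [AD · CB = -110/9 ∩ AB · CD = 10/9]
4. A_y = -29/3  [AD · CB = -110/9 ∩ AB · CD = 10/9]
   → A = (-16/3, -29/3)

A = (-16/3, -29/3)
C = (-10/3, -9)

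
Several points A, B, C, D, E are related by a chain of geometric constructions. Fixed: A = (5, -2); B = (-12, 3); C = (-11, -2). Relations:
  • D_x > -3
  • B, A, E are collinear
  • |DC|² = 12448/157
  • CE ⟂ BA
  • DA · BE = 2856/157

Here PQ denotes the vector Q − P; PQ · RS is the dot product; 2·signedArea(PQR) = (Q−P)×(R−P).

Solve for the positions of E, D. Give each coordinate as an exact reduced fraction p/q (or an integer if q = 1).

1. E_x = -1527/157  [B, A, E are collinear ∩ CE ⟂ BA]
2. E_y = 366/157  [B, A, E are collinear ∩ CE ⟂ BA]
   → E = (-1527/157, 366/157)
3. D_x = -371/157  [line -357/157·x + 105/157·y + -861/157 = 0 ∩ |DC|² = 12448/157]
4. D_y = 26/157  [line -357/157·x + 105/157·y + -861/157 = 0 ∩ |DC|² = 12448/157]
   → D = (-371/157, 26/157)

D = (-371/157, 26/157)
E = (-1527/157, 366/157)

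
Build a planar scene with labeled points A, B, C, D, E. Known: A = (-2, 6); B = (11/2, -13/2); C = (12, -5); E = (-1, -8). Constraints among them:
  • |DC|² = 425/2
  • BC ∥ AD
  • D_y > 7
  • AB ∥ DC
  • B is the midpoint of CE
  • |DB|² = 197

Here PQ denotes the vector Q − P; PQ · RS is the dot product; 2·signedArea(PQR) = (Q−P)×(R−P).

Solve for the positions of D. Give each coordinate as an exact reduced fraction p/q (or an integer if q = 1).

1. D_x = 9/2  [AB ∥ DC ∩ BC ∥ AD]
2. D_y = 15/2  [AB ∥ DC ∩ BC ∥ AD]
   → D = (9/2, 15/2)

D = (9/2, 15/2)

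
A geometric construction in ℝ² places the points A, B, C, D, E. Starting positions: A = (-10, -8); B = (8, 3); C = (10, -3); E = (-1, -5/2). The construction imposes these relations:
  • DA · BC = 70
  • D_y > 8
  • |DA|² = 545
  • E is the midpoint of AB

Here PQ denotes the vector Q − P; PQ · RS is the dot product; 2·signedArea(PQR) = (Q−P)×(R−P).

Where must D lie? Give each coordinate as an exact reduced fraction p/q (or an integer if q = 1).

1. D_x = 6  [line -2·x + 6·y + -42 = 0 ∩ |DA|² = 545]
2. D_y = 9  [line -2·x + 6·y + -42 = 0 ∩ |DA|² = 545]
   → D = (6, 9)

D = (6, 9)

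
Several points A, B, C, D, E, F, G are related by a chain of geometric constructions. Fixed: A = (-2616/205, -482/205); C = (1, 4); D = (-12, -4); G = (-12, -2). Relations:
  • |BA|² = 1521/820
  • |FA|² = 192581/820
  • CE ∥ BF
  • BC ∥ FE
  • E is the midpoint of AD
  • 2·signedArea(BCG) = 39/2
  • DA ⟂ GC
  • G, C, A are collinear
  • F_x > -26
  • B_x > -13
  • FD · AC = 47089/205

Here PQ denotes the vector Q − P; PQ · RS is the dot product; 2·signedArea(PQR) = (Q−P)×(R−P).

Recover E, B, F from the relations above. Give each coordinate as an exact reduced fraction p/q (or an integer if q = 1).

1. E_x = -2538/205  [E is the midpoint of AD]
2. E_y = -651/205  [E is the midpoint of AD]
   → E = (-2538/205, -651/205)
3. B_x = -2499/205  [line 6·x + -13·y + 53/2 = 0 ∩ |BA|² = 1521/820]
4. B_y = -1471/410  [line 6·x + -13·y + 53/2 = 0 ∩ |BA|² = 1521/820]
   → B = (-2499/205, -1471/410)
5. F_x = -5242/205  [BC ∥ FE ∩ CE ∥ BF]
6. F_y = -4413/410  [BC ∥ FE ∩ CE ∥ BF]
   → F = (-5242/205, -4413/410)

B = (-2499/205, -1471/410)
E = (-2538/205, -651/205)
F = (-5242/205, -4413/410)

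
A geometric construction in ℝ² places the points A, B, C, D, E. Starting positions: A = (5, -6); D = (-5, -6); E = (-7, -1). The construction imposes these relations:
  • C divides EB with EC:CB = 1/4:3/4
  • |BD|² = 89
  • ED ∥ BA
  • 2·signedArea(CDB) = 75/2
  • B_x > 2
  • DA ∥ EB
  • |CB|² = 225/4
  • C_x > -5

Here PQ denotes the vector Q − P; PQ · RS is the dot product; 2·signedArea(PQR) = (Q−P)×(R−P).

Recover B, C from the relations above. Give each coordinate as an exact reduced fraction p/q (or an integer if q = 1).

1. B_x = 3  [ED ∥ BA ∩ DA ∥ EB]
2. B_y = -1  [ED ∥ BA ∩ DA ∥ EB]
   → B = (3, -1)
3. C_x = -9/2  [C divides EB with EC:CB = 1/4:3/4]
4. C_y = -1  [C divides EB with EC:CB = 1/4:3/4]
   → C = (-9/2, -1)

B = (3, -1)
C = (-9/2, -1)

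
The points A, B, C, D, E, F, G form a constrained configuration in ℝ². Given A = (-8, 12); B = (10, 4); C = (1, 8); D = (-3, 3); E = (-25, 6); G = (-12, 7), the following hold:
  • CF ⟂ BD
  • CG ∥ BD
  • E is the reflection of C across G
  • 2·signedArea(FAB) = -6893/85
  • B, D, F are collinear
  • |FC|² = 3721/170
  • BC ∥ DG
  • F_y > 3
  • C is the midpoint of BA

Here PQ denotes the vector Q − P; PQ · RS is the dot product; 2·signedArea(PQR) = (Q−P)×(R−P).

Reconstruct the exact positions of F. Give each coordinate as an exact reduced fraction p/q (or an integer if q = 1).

1. F_x = 231/170  [B, D, F are collinear ∩ CF ⟂ BD]
2. F_y = 567/170  [B, D, F are collinear ∩ CF ⟂ BD]
   → F = (231/170, 567/170)

F = (231/170, 567/170)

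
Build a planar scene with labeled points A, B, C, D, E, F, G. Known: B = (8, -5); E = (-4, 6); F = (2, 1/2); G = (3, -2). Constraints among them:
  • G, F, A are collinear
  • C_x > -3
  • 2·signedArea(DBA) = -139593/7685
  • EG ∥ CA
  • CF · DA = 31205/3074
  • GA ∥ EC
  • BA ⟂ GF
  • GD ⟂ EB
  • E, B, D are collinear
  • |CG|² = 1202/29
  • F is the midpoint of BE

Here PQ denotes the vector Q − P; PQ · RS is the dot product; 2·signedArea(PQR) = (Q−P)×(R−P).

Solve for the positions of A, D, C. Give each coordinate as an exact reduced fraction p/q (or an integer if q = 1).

1. A_x = 137/29  [G, F, A are collinear ∩ BA ⟂ GF]
2. A_y = -183/29  [G, F, A are collinear ∩ BA ⟂ GF]
   → A = (137/29, -183/29)
3. D_x = 1004/265  [E, B, D are collinear ∩ GD ⟂ EB]
4. D_y = -302/265  [E, B, D are collinear ∩ GD ⟂ EB]
   → D = (1004/265, -302/265)
5. C_x = -66/29  [EG ∥ CA ∩ GA ∥ EC]
6. C_y = 49/29  [EG ∥ CA ∩ GA ∥ EC]
   → C = (-66/29, 49/29)

A = (137/29, -183/29)
C = (-66/29, 49/29)
D = (1004/265, -302/265)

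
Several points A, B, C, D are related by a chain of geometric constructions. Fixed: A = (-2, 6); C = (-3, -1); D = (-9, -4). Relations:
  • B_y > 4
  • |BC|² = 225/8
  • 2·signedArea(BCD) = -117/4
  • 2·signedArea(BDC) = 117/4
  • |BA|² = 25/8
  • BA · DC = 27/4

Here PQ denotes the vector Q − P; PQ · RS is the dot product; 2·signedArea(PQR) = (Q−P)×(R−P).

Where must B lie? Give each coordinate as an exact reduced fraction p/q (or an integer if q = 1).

B = (-9/4, 17/4)

1. B_x = -9/4  [2·signedArea(BDC) = 117/4 ∩ BA · DC = 27/4]
2. B_y = 17/4  [2·signedArea(BDC) = 117/4 ∩ BA · DC = 27/4]
   → B = (-9/4, 17/4)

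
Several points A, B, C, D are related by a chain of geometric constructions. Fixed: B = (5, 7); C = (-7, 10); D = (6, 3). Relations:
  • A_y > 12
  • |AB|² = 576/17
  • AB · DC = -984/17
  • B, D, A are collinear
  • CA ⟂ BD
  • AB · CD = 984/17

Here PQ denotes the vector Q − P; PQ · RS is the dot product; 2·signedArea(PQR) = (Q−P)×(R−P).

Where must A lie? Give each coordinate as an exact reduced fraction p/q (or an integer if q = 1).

A = (61/17, 215/17)

1. A_x = 61/17  [B, D, A are collinear ∩ CA ⟂ BD]
2. A_y = 215/17  [B, D, A are collinear ∩ CA ⟂ BD]
   → A = (61/17, 215/17)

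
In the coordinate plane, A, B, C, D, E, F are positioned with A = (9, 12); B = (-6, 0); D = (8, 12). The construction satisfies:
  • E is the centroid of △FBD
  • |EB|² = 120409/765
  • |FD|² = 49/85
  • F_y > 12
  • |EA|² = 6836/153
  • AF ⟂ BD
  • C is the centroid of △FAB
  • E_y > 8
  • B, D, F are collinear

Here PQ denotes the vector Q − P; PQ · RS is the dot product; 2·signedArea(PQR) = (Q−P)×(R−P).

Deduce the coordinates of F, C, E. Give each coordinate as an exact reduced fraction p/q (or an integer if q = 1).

1. F_x = 729/85  [B, D, F are collinear ∩ AF ⟂ BD]
2. F_y = 1062/85  [B, D, F are collinear ∩ AF ⟂ BD]
   → F = (729/85, 1062/85)
3. C_x = 328/85  [C is the centroid of △FAB]
4. C_y = 694/85  [C is the centroid of △FAB]
   → C = (328/85, 694/85)
5. E_x = 899/255  [E is the centroid of △FBD]
6. E_y = 694/85  [E is the centroid of △FBD]
   → E = (899/255, 694/85)

C = (328/85, 694/85)
E = (899/255, 694/85)
F = (729/85, 1062/85)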